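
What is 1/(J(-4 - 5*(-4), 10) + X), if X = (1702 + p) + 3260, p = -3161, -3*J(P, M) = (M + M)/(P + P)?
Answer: 24/43219 ≈ 0.00055531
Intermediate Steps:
J(P, M) = -M/(3*P) (J(P, M) = -(M + M)/(3*(P + P)) = -2*M/(3*(2*P)) = -2*M*1/(2*P)/3 = -M/(3*P))
X = 1801 (X = (1702 - 3161) + 3260 = -1459 + 3260 = 1801)
1/(J(-4 - 5*(-4), 10) + X) = 1/(-⅓*10/(-4 - 5*(-4)) + 1801) = 1/(-⅓*10/(-4 + 20) + 1801) = 1/(-⅓*10/16 + 1801) = 1/(-⅓*10*1/16 + 1801) = 1/(-5/24 + 1801) = 1/(43219/24) = 24/43219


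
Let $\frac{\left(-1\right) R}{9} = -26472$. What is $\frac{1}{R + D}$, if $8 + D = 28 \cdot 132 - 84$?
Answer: $\frac{1}{241852} \approx 4.1348 \cdot 10^{-6}$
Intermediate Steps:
$D = 3604$ ($D = -8 + \left(28 \cdot 132 - 84\right) = -8 + \left(3696 - 84\right) = -8 + 3612 = 3604$)
$R = 238248$ ($R = \left(-9\right) \left(-26472\right) = 238248$)
$\frac{1}{R + D} = \frac{1}{238248 + 3604} = \frac{1}{241852}$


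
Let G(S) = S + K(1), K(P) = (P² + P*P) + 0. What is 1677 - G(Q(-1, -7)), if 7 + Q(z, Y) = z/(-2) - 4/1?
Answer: 3371/2 ≈ 1685.5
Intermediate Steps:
K(P) = 2*P² (K(P) = (P² + P²) + 0 = 2*P² + 0 = 2*P²)
Q(z, Y) = -11 - z/2 (Q(z, Y) = -7 + (z/(-2) - 4/1) = -7 + (z*(-½) - 4*1) = -7 + (-z/2 - 4) = -7 + (-4 - z/2) = -11 - z/2)
G(S) = 2 + S (G(S) = S + 2*1² = S + 2*1 = S + 2 = 2 + S)
1677 - G(Q(-1, -7)) = 1677 - (2 + (-11 - ½*(-1))) = 1677 - (2 + (-11 + ½)) = 1677 - (2 - 21/2) = 1677 - 1*(-17/2) = 1677 + 17/2 = 3371/2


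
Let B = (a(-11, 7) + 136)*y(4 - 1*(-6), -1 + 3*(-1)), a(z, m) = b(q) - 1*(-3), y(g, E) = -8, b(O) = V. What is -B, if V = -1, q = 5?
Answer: 1104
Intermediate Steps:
b(O) = -1
a(z, m) = 2 (a(z, m) = -1 - 1*(-3) = -1 + 3 = 2)
B = -1104 (B = (2 + 136)*(-8) = 138*(-8) = -1104)
-B = -1*(-1104) = 1104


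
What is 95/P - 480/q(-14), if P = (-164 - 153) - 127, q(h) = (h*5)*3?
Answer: 6439/3108 ≈ 2.0718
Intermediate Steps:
q(h) = 15*h (q(h) = (5*h)*3 = 15*h)
P = -444 (P = -317 - 127 = -444)
95/P - 480/q(-14) = 95/(-444) - 480/(15*(-14)) = 95*(-1/444) - 480/(-210) = -95/444 - 480*(-1/210) = -95/444 + 16/7 = 6439/3108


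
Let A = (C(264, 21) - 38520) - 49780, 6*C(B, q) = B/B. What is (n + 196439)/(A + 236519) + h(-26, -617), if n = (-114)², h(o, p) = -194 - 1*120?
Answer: -55597660/177863 ≈ -312.59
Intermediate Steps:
C(B, q) = ⅙ (C(B, q) = (B/B)/6 = (⅙)*1 = ⅙)
A = -529799/6 (A = (⅙ - 38520) - 49780 = -231119/6 - 49780 = -529799/6 ≈ -88300.)
h(o, p) = -314 (h(o, p) = -194 - 120 = -314)
n = 12996
(n + 196439)/(A + 236519) + h(-26, -617) = (12996 + 196439)/(-529799/6 + 236519) - 314 = 209435/(889315/6) - 314 = 209435*(6/889315) - 314 = 251322/177863 - 314 = -55597660/177863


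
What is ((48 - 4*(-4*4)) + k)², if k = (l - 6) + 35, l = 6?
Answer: 21609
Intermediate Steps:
k = 35 (k = (6 - 6) + 35 = 0 + 35 = 35)
((48 - 4*(-4*4)) + k)² = ((48 - 4*(-4*4)) + 35)² = ((48 - 4*(-16)) + 35)² = ((48 - 1*(-64)) + 35)² = ((48 + 64) + 35)² = (112 + 35)² = 147² = 21609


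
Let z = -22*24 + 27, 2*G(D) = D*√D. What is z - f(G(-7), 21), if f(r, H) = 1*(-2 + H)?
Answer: -520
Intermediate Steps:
G(D) = D^(3/2)/2 (G(D) = (D*√D)/2 = D^(3/2)/2)
z = -501 (z = -528 + 27 = -501)
f(r, H) = -2 + H
z - f(G(-7), 21) = -501 - (-2 + 21) = -501 - 1*19 = -501 - 19 = -520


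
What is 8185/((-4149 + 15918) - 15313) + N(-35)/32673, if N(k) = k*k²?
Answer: -419377505/115793112 ≈ -3.6218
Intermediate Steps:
N(k) = k³
8185/((-4149 + 15918) - 15313) + N(-35)/32673 = 8185/((-4149 + 15918) - 15313) + (-35)³/32673 = 8185/(11769 - 15313) - 42875*1/32673 = 8185/(-3544) - 42875/32673 = 8185*(-1/3544) - 42875/32673 = -8185/3544 - 42875/32673 = -419377505/115793112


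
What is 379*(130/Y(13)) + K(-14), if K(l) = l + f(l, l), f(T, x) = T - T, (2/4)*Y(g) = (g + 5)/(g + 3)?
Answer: 196954/9 ≈ 21884.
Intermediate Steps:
Y(g) = 2*(5 + g)/(3 + g) (Y(g) = 2*((g + 5)/(g + 3)) = 2*((5 + g)/(3 + g)) = 2*(5 + g)/(3 + g))
f(T, x) = 0
K(l) = l (K(l) = l + 0 = l)
379*(130/Y(13)) + K(-14) = 379*(130/((2*(5 + 13)/(3 + 13)))) - 14 = 379*(130/((2*18/16))) - 14 = 379*(130/((2*(1/16)*18))) - 14 = 379*(130/(9/4)) - 14 = 379*(130*(4/9)) - 14 = 379*(520/9) - 14 = 197080/9 - 14 = 196954/9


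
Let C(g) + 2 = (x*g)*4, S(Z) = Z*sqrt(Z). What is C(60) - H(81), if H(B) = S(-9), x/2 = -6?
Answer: -2882 + 27*I ≈ -2882.0 + 27.0*I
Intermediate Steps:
x = -12 (x = 2*(-6) = -12)
S(Z) = Z**(3/2)
H(B) = -27*I (H(B) = (-9)**(3/2) = -27*I)
C(g) = -2 - 48*g (C(g) = -2 - 12*g*4 = -2 - 48*g)
C(60) - H(81) = (-2 - 48*60) - (-27)*I = (-2 - 2880) + 27*I = -2882 + 27*I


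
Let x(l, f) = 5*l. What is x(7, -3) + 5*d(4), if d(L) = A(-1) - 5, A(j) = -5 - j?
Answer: -10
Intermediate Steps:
d(L) = -9 (d(L) = (-5 - 1*(-1)) - 5 = (-5 + 1) - 5 = -4 - 5 = -9)
x(7, -3) + 5*d(4) = 5*7 + 5*(-9) = 35 - 45 = -10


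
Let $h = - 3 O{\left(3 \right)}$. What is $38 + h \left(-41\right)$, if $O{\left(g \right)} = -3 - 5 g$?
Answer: $-2176$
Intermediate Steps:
$h = 54$ ($h = - 3 \left(-3 - 15\right) = \left(-3\right) \left(-18\right) = 54$)
$38 + h \left(-41\right) = 38 + 54 \left(-41\right) = 38 - 2214 = -2176$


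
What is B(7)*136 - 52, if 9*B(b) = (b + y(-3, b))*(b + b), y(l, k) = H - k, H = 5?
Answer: 9052/9 ≈ 1005.8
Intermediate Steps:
y(l, k) = 5 - k
B(b) = 10*b/9 (B(b) = ((b + (5 - b))*(b + b))/9 = (5*(2*b))/9 = (10*b)/9 = 10*b/9)
B(7)*136 - 52 = ((10/9)*7)*136 - 52 = (70/9)*136 - 52 = 9520/9 - 52 = 9052/9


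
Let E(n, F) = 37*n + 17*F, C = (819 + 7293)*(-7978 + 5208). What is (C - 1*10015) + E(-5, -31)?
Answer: -22480967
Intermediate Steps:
C = -22470240 (C = 8112*(-2770) = -22470240)
E(n, F) = 17*F + 37*n
(C - 1*10015) + E(-5, -31) = (-22470240 - 1*10015) + (17*(-31) + 37*(-5)) = (-22470240 - 10015) + (-527 - 185) = -22480255 - 712 = -22480967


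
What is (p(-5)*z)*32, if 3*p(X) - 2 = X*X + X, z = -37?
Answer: -26048/3 ≈ -8682.7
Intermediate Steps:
p(X) = ⅔ + X/3 + X²/3 (p(X) = ⅔ + (X*X + X)/3 = ⅔ + (X² + X)/3 = ⅔ + (X + X²)/3 = ⅔ + (X/3 + X²/3) = ⅔ + X/3 + X²/3)
(p(-5)*z)*32 = ((⅔ + (⅓)*(-5) + (⅓)*(-5)²)*(-37))*32 = ((⅔ - 5/3 + (⅓)*25)*(-37))*32 = ((⅔ - 5/3 + 25/3)*(-37))*32 = ((22/3)*(-37))*32 = -814/3*32 = -26048/3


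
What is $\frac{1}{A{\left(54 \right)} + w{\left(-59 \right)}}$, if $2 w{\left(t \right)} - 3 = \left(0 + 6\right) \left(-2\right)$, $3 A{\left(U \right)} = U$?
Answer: $\frac{2}{27} \approx 0.074074$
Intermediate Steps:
$A{\left(U \right)} = \frac{U}{3}$
$w{\left(t \right)} = - \frac{9}{2}$ ($w{\left(t \right)} = \frac{3}{2} + \frac{\left(0 + 6\right) \left(-2\right)}{2} = \frac{3}{2} + \frac{6 \left(-2\right)}{2} = \frac{3}{2} + \frac{1}{2} \left(-12\right) = \frac{3}{2} - 6 = - \frac{9}{2}$)
$\frac{1}{A{\left(54 \right)} + w{\left(-59 \right)}} = \frac{1}{\frac{1}{3} \cdot 54 - \frac{9}{2}} = \frac{1}{18 - \frac{9}{2}} = \frac{1}{\frac{27}{2}} = \frac{2}{27}$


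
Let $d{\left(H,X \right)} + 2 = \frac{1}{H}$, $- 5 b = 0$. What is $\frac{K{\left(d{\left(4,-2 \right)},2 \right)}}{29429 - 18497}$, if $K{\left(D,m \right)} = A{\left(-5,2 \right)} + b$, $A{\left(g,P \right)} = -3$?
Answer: $- \frac{1}{3644} \approx -0.00027442$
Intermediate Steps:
$b = 0$ ($b = \left(- \frac{1}{5}\right) 0 = 0$)
$d{\left(H,X \right)} = -2 + \frac{1}{H}$
$K{\left(D,m \right)} = -3$ ($K{\left(D,m \right)} = -3 + 0 = -3$)
$\frac{K{\left(d{\left(4,-2 \right)},2 \right)}}{29429 - 18497} = \frac{1}{29429 - 18497} \left(-3\right) = \frac{1}{10932} \left(-3\right) = - \frac{1}{3644}$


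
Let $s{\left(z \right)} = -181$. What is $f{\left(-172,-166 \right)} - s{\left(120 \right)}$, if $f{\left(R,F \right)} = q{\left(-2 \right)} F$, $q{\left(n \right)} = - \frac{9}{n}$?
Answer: $-566$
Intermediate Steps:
$f{\left(R,F \right)} = \frac{9 F}{2}$ ($f{\left(R,F \right)} = - \frac{9}{-2} F = \left(-9\right) \left(- \frac{1}{2}\right) F = \frac{9 F}{2}$)
$f{\left(-172,-166 \right)} - s{\left(120 \right)} = \frac{9}{2} \left(-166\right) - -181 = -747 + 181 = -566$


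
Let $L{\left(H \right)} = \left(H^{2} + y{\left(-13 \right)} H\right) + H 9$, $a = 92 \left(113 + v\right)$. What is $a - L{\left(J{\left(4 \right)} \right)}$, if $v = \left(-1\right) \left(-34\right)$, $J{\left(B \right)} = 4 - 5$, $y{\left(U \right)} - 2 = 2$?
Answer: $13536$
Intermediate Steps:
$y{\left(U \right)} = 4$ ($y{\left(U \right)} = 2 + 2 = 4$)
$J{\left(B \right)} = -1$
$v = 34$
$a = 13524$ ($a = 92 \left(113 + 34\right) = 92 \cdot 147 = 13524$)
$L{\left(H \right)} = H^{2} + 13 H$ ($L{\left(H \right)} = \left(H^{2} + 4 H\right) + H 9 = \left(H^{2} + 4 H\right) + 9 H = H^{2} + 13 H$)
$a - L{\left(J{\left(4 \right)} \right)} = 13524 - - (13 - 1) = 13524 - \left(-1\right) 12 = 13524 - -12 = 13524 + 12 = 13536$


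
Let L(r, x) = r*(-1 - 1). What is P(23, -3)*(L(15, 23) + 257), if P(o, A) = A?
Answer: -681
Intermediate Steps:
L(r, x) = -2*r (L(r, x) = r*(-2) = -2*r)
P(23, -3)*(L(15, 23) + 257) = -3*(-2*15 + 257) = -3*(-30 + 257) = -3*227 = -681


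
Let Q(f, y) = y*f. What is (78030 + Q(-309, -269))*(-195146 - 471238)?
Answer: -107388447984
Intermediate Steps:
Q(f, y) = f*y
(78030 + Q(-309, -269))*(-195146 - 471238) = (78030 - 309*(-269))*(-195146 - 471238) = (78030 + 83121)*(-666384) = 161151*(-666384) = -107388447984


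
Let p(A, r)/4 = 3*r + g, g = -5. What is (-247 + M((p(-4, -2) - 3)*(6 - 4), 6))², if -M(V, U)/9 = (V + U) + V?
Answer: 1934881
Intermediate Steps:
p(A, r) = -20 + 12*r (p(A, r) = 4*(3*r - 5) = 4*(-5 + 3*r) = -20 + 12*r)
M(V, U) = -18*V - 9*U (M(V, U) = -9*((V + U) + V) = -9*((U + V) + V) = -9*(U + 2*V) = -18*V - 9*U)
(-247 + M((p(-4, -2) - 3)*(6 - 4), 6))² = (-247 + (-18*((-20 + 12*(-2)) - 3)*(6 - 4) - 9*6))² = (-247 + (-18*((-20 - 24) - 3)*2 - 54))² = (-247 + (-18*(-44 - 3)*2 - 54))² = (-247 + (-(-846)*2 - 54))² = (-247 + (-18*(-94) - 54))² = (-247 + (1692 - 54))² = (-247 + 1638)² = 1391² = 1934881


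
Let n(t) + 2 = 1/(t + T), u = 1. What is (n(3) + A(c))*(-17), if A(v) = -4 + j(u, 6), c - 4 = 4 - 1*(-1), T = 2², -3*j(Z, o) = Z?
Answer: 2210/21 ≈ 105.24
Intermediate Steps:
j(Z, o) = -Z/3
T = 4
c = 9 (c = 4 + (4 - 1*(-1)) = 4 + (4 + 1) = 4 + 5 = 9)
n(t) = -2 + 1/(4 + t) (n(t) = -2 + 1/(t + 4) = -2 + 1/(4 + t))
A(v) = -13/3 (A(v) = -4 - ⅓*1 = -4 - ⅓ = -13/3)
(n(3) + A(c))*(-17) = ((-7 - 2*3)/(4 + 3) - 13/3)*(-17) = ((-7 - 6)/7 - 13/3)*(-17) = ((⅐)*(-13) - 13/3)*(-17) = (-13/7 - 13/3)*(-17) = -130/21*(-17) = 2210/21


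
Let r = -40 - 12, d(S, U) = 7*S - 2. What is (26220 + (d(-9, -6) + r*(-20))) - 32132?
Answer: -4937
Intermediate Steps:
d(S, U) = -2 + 7*S
r = -52
(26220 + (d(-9, -6) + r*(-20))) - 32132 = (26220 + ((-2 + 7*(-9)) - 52*(-20))) - 32132 = (26220 + ((-2 - 63) + 1040)) - 32132 = (26220 + (-65 + 1040)) - 32132 = (26220 + 975) - 32132 = 27195 - 32132 = -4937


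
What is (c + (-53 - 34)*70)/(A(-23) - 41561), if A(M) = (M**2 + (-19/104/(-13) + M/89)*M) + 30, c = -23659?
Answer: 3579637672/4933012341 ≈ 0.72565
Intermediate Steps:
A(M) = 30 + M**2 + M*(19/1352 + M/89) (A(M) = (M**2 + (-19*1/104*(-1/13) + M*(1/89))*M) + 30 = (M**2 + (-19/104*(-1/13) + M/89)*M) + 30 = (M**2 + (19/1352 + M/89)*M) + 30 = (M**2 + M*(19/1352 + M/89)) + 30 = 30 + M**2 + M*(19/1352 + M/89))
(c + (-53 - 34)*70)/(A(-23) - 41561) = (-23659 + (-53 - 34)*70)/((30 + (19/1352)*(-23) + (90/89)*(-23)**2) - 41561) = (-23659 - 87*70)/((30 - 437/1352 + (90/89)*529) - 41561) = (-23659 - 6090)/((30 - 437/1352 + 47610/89) - 41561) = -29749/(67939667/120328 - 41561) = -29749/(-4933012341/120328) = -29749*(-120328/4933012341) = 3579637672/4933012341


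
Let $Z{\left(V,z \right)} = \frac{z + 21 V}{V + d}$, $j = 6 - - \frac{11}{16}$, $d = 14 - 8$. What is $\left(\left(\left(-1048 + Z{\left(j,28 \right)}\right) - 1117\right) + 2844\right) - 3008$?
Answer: $- \frac{67156}{29} \approx -2315.7$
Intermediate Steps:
$d = 6$
$j = \frac{107}{16}$ ($j = 6 - \left(-11\right) \frac{1}{16} = 6 - - \frac{11}{16} = 6 + \frac{11}{16} = \frac{107}{16} \approx 6.6875$)
$Z{\left(V,z \right)} = \frac{z + 21 V}{6 + V}$ ($Z{\left(V,z \right)} = \frac{z + 21 V}{V + 6} = \frac{z + 21 V}{6 + V}$)
$\left(\left(\left(-1048 + Z{\left(j,28 \right)}\right) - 1117\right) + 2844\right) - 3008 = \left(\left(\left(-1048 + \frac{28 + 21 \cdot \frac{107}{16}}{6 + \frac{107}{16}}\right) - 1117\right) + 2844\right) - 3008 = \left(\left(\left(-1048 + \frac{28 + \frac{2247}{16}}{\frac{203}{16}}\right) - 1117\right) + 2844\right) - 3008 = \left(\left(\left(-1048 + \frac{16}{203} \cdot \frac{2695}{16}\right) - 1117\right) + 2844\right) - 3008 = \left(\left(\left(-1048 + \frac{385}{29}\right) - 1117\right) + 2844\right) - 3008 = \left(\left(- \frac{30007}{29} - 1117\right) + 2844\right) - 3008 = \left(- \frac{62400}{29} + 2844\right) - 3008 = \frac{20076}{29} - 3008 = - \frac{67156}{29}$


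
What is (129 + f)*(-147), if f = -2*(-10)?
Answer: -21903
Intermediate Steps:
f = 20
(129 + f)*(-147) = (129 + 20)*(-147) = 149*(-147) = -21903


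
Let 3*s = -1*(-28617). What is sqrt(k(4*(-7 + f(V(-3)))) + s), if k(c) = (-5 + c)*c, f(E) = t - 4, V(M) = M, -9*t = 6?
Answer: sqrt(107551)/3 ≈ 109.32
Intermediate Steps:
t = -2/3 (t = -1/9*6 = -2/3 ≈ -0.66667)
f(E) = -14/3 (f(E) = -2/3 - 4 = -14/3)
s = 9539 (s = (-1*(-28617))/3 = (1/3)*28617 = 9539)
k(c) = c*(-5 + c)
sqrt(k(4*(-7 + f(V(-3)))) + s) = sqrt((4*(-7 - 14/3))*(-5 + 4*(-7 - 14/3)) + 9539) = sqrt((4*(-35/3))*(-5 + 4*(-35/3)) + 9539) = sqrt(-140*(-5 - 140/3)/3 + 9539) = sqrt(-140/3*(-155/3) + 9539) = sqrt(21700/9 + 9539) = sqrt(107551/9) = sqrt(107551)/3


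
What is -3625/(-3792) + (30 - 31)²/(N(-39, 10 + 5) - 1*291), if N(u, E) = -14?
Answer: 1101833/1156560 ≈ 0.95268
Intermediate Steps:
-3625/(-3792) + (30 - 31)²/(N(-39, 10 + 5) - 1*291) = -3625/(-3792) + (30 - 31)²/(-14 - 1*291) = -3625*(-1/3792) + (-1)²/(-14 - 291) = 3625/3792 + 1/(-305) = 3625/3792 + 1*(-1/305) = 3625/3792 - 1/305 = 1101833/1156560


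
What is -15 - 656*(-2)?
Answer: 1297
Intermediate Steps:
-15 - 656*(-2) = -15 - 82*(-16) = -15 + 1312 = 1297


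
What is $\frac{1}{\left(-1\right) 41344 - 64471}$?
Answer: $- \frac{1}{105815} \approx -9.4505 \cdot 10^{-6}$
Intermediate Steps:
$\frac{1}{\left(-1\right) 41344 - 64471} = \frac{1}{-41344 - 64471} = \frac{1}{-105815} = - \frac{1}{105815}$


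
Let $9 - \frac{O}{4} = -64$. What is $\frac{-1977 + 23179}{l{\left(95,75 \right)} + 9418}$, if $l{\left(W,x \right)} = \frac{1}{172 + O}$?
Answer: $\frac{9837728}{4369953} \approx 2.2512$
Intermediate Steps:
$O = 292$ ($O = 36 - -256 = 36 + 256 = 292$)
$l{\left(W,x \right)} = \frac{1}{464}$ ($l{\left(W,x \right)} = \frac{1}{172 + 292} = \frac{1}{464}$)
$\frac{-1977 + 23179}{l{\left(95,75 \right)} + 9418} = \frac{-1977 + 23179}{\frac{1}{464} + 9418} = \frac{21202}{\frac{4369953}{464}} = 21202 \cdot \frac{464}{4369953} = \frac{9837728}{4369953}$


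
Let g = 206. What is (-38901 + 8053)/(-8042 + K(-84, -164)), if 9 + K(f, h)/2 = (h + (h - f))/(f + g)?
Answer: 241/63 ≈ 3.8254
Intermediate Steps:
K(f, h) = -18 + 2*(-f + 2*h)/(206 + f) (K(f, h) = -18 + 2*((h + (h - f))/(f + 206)) = -18 + 2*((-f + 2*h)/(206 + f)) = -18 + 2*(-f + 2*h)/(206 + f))
(-38901 + 8053)/(-8042 + K(-84, -164)) = (-38901 + 8053)/(-8042 + 4*(-927 - 164 - 5*(-84))/(206 - 84)) = -30848/(-8042 + 4*(-927 - 164 + 420)/122) = -30848/(-8042 + 4*(1/122)*(-671)) = -30848/(-8042 - 22) = -30848/(-8064) = -30848*(-1/8064) = 241/63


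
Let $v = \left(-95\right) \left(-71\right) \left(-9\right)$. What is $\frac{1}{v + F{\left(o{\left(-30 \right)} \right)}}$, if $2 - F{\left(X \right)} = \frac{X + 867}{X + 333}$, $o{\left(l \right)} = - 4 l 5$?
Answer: $- \frac{311}{18879122} \approx -1.6473 \cdot 10^{-5}$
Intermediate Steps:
$o{\left(l \right)} = - 20 l$
$F{\left(X \right)} = 2 - \frac{867 + X}{333 + X}$ ($F{\left(X \right)} = 2 - \frac{X + 867}{X + 333} = 2 - \frac{867 + X}{333 + X}$)
$v = -60705$ ($v = 6745 \left(-9\right) = -60705$)
$\frac{1}{v + F{\left(o{\left(-30 \right)} \right)}} = \frac{1}{-60705 + \frac{-201 - -600}{333 - -600}} = \frac{1}{-60705 + \frac{-201 + 600}{333 + 600}} = \frac{1}{-60705 + \frac{1}{933} \cdot 399} = \frac{1}{-60705 + \frac{133}{311}} = \frac{1}{- \frac{18879122}{311}} = - \frac{311}{18879122}$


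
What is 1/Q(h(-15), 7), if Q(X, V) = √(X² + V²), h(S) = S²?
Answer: √50674/50674 ≈ 0.0044423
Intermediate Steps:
Q(X, V) = √(V² + X²)
1/Q(h(-15), 7) = 1/(√(7² + ((-15)²)²)) = 1/(√(49 + 225²)) = 1/(√(49 + 50625)) = 1/(√50674) = √50674/50674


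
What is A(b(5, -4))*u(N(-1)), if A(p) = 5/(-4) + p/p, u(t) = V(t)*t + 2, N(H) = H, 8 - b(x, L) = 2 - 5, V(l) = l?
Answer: -¾ ≈ -0.75000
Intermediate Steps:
b(x, L) = 11 (b(x, L) = 8 - (2 - 5) = 8 - 1*(-3) = 8 + 3 = 11)
u(t) = 2 + t² (u(t) = t*t + 2 = t² + 2 = 2 + t²)
A(p) = -¼ (A(p) = 5*(-¼) + 1 = -5/4 + 1 = -¼)
A(b(5, -4))*u(N(-1)) = -(2 + (-1)²)/4 = -(2 + 1)/4 = -¼*3 = -¾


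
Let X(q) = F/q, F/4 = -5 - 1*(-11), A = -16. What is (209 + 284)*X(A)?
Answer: -1479/2 ≈ -739.50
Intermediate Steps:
F = 24 (F = 4*(-5 - 1*(-11)) = 4*(-5 + 11) = 4*6 = 24)
X(q) = 24/q
(209 + 284)*X(A) = (209 + 284)*(24/(-16)) = 493*(24*(-1/16)) = 493*(-3/2) = -1479/2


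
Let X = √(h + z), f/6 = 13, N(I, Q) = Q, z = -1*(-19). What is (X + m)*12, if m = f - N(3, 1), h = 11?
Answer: 924 + 12*√30 ≈ 989.73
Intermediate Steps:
z = 19
f = 78 (f = 6*13 = 78)
m = 77 (m = 78 - 1*1 = 78 - 1 = 77)
X = √30 (X = √(11 + 19) = √30 ≈ 5.4772)
(X + m)*12 = (√30 + 77)*12 = (77 + √30)*12 = 924 + 12*√30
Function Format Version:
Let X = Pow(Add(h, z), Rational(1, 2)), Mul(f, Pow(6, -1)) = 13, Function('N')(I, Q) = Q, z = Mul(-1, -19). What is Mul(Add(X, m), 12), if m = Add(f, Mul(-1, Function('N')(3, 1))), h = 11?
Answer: Add(924, Mul(12, Pow(30, Rational(1, 2)))) ≈ 989.73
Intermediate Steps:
z = 19
f = 78 (f = Mul(6, 13) = 78)
m = 77 (m = Add(78, Mul(-1, 1)) = Add(78, -1) = 77)
X = Pow(30, Rational(1, 2)) (X = Pow(Add(11, 19), Rational(1, 2)) = Pow(30, Rational(1, 2)) ≈ 5.4772)
Mul(Add(X, m), 12) = Mul(Add(Pow(30, Rational(1, 2)), 77), 12) = Mul(Add(77, Pow(30, Rational(1, 2))), 12) = Add(924, Mul(12, Pow(30, Rational(1, 2))))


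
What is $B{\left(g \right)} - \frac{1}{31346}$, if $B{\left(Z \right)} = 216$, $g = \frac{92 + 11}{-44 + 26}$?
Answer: $\frac{6770735}{31346} \approx 216.0$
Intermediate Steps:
$g = - \frac{103}{18}$ ($g = \frac{103}{-18} = 103 \left(- \frac{1}{18}\right) = - \frac{103}{18} \approx -5.7222$)
$B{\left(g \right)} - \frac{1}{31346} = 216 - \frac{1}{31346} = \frac{6770735}{31346}$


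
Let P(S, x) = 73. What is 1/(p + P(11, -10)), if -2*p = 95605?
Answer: -2/95459 ≈ -2.0951e-5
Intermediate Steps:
p = -95605/2 (p = -½*95605 = -95605/2 ≈ -47803.)
1/(p + P(11, -10)) = 1/(-95605/2 + 73) = 1/(-95459/2) = -2/95459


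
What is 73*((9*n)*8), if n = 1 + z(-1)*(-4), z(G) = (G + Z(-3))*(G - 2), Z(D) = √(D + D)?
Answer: -57816 + 63072*I*√6 ≈ -57816.0 + 1.5449e+5*I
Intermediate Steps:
Z(D) = √2*√D (Z(D) = √(2*D) = √2*√D)
z(G) = (-2 + G)*(G + I*√6) (z(G) = (G + √2*√(-3))*(G - 2) = (G + √2*(I*√3))*(-2 + G) = (G + I*√6)*(-2 + G) = (-2 + G)*(G + I*√6))
n = -11 + 12*I*√6 (n = 1 + ((-1)² - 2*(-1) - 2*I*√6 + I*(-1)*√6)*(-4) = 1 + (1 + 2 - 2*I*√6 - I*√6)*(-4) = 1 + (3 - 3*I*√6)*(-4) = 1 + (-12 + 12*I*√6) = -11 + 12*I*√6 ≈ -11.0 + 29.394*I)
73*((9*n)*8) = 73*((9*(-11 + 12*I*√6))*8) = 73*((-99 + 108*I*√6)*8) = 73*(-792 + 864*I*√6) = -57816 + 63072*I*√6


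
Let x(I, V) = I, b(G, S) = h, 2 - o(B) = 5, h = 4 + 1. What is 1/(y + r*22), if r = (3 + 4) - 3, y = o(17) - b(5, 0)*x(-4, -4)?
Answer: 1/105 ≈ 0.0095238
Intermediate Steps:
h = 5
o(B) = -3 (o(B) = 2 - 1*5 = 2 - 5 = -3)
b(G, S) = 5
y = 17 (y = -3 - 5*(-4) = -3 - 1*(-20) = -3 + 20 = 17)
r = 4 (r = 7 - 3 = 4)
1/(y + r*22) = 1/(17 + 4*22) = 1/(17 + 88) = 1/105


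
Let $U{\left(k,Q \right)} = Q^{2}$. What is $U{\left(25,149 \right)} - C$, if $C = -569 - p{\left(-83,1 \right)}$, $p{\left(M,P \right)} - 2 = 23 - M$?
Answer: $22878$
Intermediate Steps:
$p{\left(M,P \right)} = 25 - M$ ($p{\left(M,P \right)} = 2 - \left(-23 + M\right) = 25 - M$)
$C = -677$ ($C = -569 - \left(25 - -83\right) = -569 - \left(25 + 83\right) = -569 - 108 = -677$)
$U{\left(25,149 \right)} - C = 149^{2} - -677 = 22201 + 677 = 22878$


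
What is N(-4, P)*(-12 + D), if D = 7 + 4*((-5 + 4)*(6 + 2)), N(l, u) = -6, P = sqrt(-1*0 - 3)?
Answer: 222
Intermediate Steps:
P = I*sqrt(3) (P = sqrt(0 - 3) = sqrt(-3) = I*sqrt(3) ≈ 1.732*I)
D = -25 (D = 7 + 4*(-1*8) = 7 + 4*(-8) = 7 - 32 = -25)
N(-4, P)*(-12 + D) = -6*(-12 - 25) = -6*(-37) = 222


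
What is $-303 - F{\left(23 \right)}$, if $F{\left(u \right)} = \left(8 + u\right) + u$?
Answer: $-357$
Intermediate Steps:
$F{\left(u \right)} = 8 + 2 u$
$-303 - F{\left(23 \right)} = -303 - \left(8 + 2 \cdot 23\right) = -303 - \left(8 + 46\right) = -303 - 54 = -357$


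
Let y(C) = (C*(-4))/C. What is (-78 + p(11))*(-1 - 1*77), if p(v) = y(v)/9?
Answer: 18356/3 ≈ 6118.7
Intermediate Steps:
y(C) = -4 (y(C) = (-4*C)/C = -4)
p(v) = -4/9
(-78 + p(11))*(-1 - 1*77) = (-78 - 4/9)*(-1 - 1*77) = -706*(-1 - 77)/9 = -706/9*(-78) = 18356/3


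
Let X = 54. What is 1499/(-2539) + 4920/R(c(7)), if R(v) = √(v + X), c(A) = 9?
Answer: -1499/2539 + 1640*√7/7 ≈ 619.27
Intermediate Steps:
R(v) = √(54 + v) (R(v) = √(v + 54) = √(54 + v))
1499/(-2539) + 4920/R(c(7)) = 1499/(-2539) + 4920/(√(54 + 9)) = 1499*(-1/2539) + 4920/(√63) = -1499/2539 + 4920/((3*√7)) = -1499/2539 + 4920*(√7/21) = -1499/2539 + 1640*√7/7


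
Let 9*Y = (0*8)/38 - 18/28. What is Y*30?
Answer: -15/7 ≈ -2.1429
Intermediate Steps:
Y = -1/14 (Y = ((0*8)/38 - 18/28)/9 = (0*(1/38) - 18*1/28)/9 = (0 - 9/14)/9 = (⅑)*(-9/14) = -1/14 ≈ -0.071429)
Y*30 = -1/14*30 = -15/7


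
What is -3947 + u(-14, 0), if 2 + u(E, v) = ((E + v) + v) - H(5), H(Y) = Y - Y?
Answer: -3963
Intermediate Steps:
H(Y) = 0
u(E, v) = -2 + E + 2*v (u(E, v) = -2 + (((E + v) + v) - 1*0) = -2 + ((E + 2*v) + 0) = -2 + (E + 2*v) = -2 + E + 2*v)
-3947 + u(-14, 0) = -3947 + (-2 - 14 + 2*0) = -3947 + (-2 - 14 + 0) = -3947 - 16 = -3963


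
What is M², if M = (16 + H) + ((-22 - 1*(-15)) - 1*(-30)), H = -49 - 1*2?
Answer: 144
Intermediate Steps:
H = -51 (H = -49 - 2 = -51)
M = -12 (M = (16 - 51) + ((-22 - 1*(-15)) - 1*(-30)) = -35 + ((-22 + 15) + 30) = -35 + (-7 + 30) = -35 + 23 = -12)
M² = (-12)² = 144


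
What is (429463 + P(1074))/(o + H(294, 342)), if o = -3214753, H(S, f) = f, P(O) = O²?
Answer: -1582939/3214411 ≈ -0.49245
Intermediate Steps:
(429463 + P(1074))/(o + H(294, 342)) = (429463 + 1074²)/(-3214753 + 342) = (429463 + 1153476)/(-3214411) = 1582939*(-1/3214411) = -1582939/3214411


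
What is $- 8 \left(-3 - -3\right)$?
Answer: $0$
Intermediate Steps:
$- 8 \left(-3 - -3\right) = - 8 \left(-3 + 3\right) = \left(-8\right) 0 = 0$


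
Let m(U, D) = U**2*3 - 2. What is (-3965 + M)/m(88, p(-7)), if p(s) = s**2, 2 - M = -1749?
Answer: -1107/11615 ≈ -0.095308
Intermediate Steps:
M = 1751 (M = 2 - 1*(-1749) = 2 + 1749 = 1751)
m(U, D) = -2 + 3*U**2 (m(U, D) = 3*U**2 - 2 = -2 + 3*U**2)
(-3965 + M)/m(88, p(-7)) = (-3965 + 1751)/(-2 + 3*88**2) = -2214/(-2 + 3*7744) = -2214/(-2 + 23232) = -2214/23230 = -2214*1/23230 = -1107/11615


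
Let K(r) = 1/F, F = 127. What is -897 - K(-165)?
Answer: -113920/127 ≈ -897.01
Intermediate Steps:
K(r) = 1/127
-897 - K(-165) = -897 - 1*1/127 = -897 - 1/127 = -113920/127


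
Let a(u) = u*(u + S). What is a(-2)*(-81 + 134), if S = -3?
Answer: 530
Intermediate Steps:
a(u) = u*(-3 + u) (a(u) = u*(u - 3) = u*(-3 + u))
a(-2)*(-81 + 134) = (-2*(-3 - 2))*(-81 + 134) = -2*(-5)*53 = 10*53 = 530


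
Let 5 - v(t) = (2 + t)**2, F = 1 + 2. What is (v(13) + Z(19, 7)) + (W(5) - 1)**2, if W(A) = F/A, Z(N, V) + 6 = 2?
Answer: -5596/25 ≈ -223.84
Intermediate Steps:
Z(N, V) = -4 (Z(N, V) = -6 + 2 = -4)
F = 3
W(A) = 3/A
v(t) = 5 - (2 + t)**2
(v(13) + Z(19, 7)) + (W(5) - 1)**2 = ((5 - (2 + 13)**2) - 4) + (3/5 - 1)**2 = ((5 - 1*15**2) - 4) + (3*(1/5) - 1)**2 = ((5 - 1*225) - 4) + (3/5 - 1)**2 = ((5 - 225) - 4) + (-2/5)**2 = (-220 - 4) + 4/25 = -224 + 4/25 = -5596/25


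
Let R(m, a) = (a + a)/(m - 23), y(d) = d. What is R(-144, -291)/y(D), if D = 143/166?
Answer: 96612/23881 ≈ 4.0456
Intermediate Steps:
D = 143/166 (D = 143*(1/166) = 143/166 ≈ 0.86145)
R(m, a) = 2*a/(-23 + m) (R(m, a) = (2*a)/(-23 + m) = 2*a/(-23 + m))
R(-144, -291)/y(D) = (2*(-291)/(-23 - 144))/(143/166) = (2*(-291)/(-167))*(166/143) = (2*(-291)*(-1/167))*(166/143) = (582/167)*(166/143) = 96612/23881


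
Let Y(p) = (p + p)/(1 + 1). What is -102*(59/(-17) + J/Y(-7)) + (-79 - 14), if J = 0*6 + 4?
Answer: 2235/7 ≈ 319.29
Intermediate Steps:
J = 4 (J = 0 + 4 = 4)
Y(p) = p (Y(p) = (2*p)/2 = (2*p)*(1/2) = p)
-102*(59/(-17) + J/Y(-7)) + (-79 - 14) = -102*(59/(-17) + 4/(-7)) + (-79 - 14) = -102*(59*(-1/17) + 4*(-1/7)) - 93 = -102*(-59/17 - 4/7) - 93 = -102*(-481/119) - 93 = 2886/7 - 93 = 2235/7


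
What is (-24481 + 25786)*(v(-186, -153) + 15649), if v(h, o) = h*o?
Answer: 57559635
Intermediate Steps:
(-24481 + 25786)*(v(-186, -153) + 15649) = (-24481 + 25786)*(-186*(-153) + 15649) = 1305*(28458 + 15649) = 1305*44107 = 57559635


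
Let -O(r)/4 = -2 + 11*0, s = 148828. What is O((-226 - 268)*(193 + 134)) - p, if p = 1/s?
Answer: 1190623/148828 ≈ 8.0000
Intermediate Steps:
p = 1/148828 ≈ 6.7192e-6
O(r) = 8 (O(r) = -4*(-2 + 11*0) = -4*(-2 + 0) = -4*(-2) = 8)
O((-226 - 268)*(193 + 134)) - p = 8 - 1*1/148828 = 8 - 1/148828 = 1190623/148828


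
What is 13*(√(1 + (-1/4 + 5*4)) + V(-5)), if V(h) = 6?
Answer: 78 + 13*√83/2 ≈ 137.22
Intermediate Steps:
13*(√(1 + (-1/4 + 5*4)) + V(-5)) = 13*(√(1 + (-1/4 + 5*4)) + 6) = 13*(√(1 + (-1*¼ + 20)) + 6) = 13*(√(1 + (-¼ + 20)) + 6) = 13*(√(1 + 79/4) + 6) = 13*(√(83/4) + 6) = 13*(√83/2 + 6) = 13*(6 + √83/2) = 78 + 13*√83/2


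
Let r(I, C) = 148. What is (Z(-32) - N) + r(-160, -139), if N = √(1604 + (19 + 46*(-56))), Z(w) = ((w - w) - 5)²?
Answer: 173 - I*√953 ≈ 173.0 - 30.871*I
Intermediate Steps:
Z(w) = 25 (Z(w) = (0 - 5)² = (-5)² = 25)
N = I*√953 (N = √(1604 + (19 - 2576)) = √(1604 - 2557) = √(-953) = I*√953 ≈ 30.871*I)
(Z(-32) - N) + r(-160, -139) = (25 - I*√953) + 148 = 173 - I*√953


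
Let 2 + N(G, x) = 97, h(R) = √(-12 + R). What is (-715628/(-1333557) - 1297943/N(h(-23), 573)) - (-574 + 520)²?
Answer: -2100234948731/126687915 ≈ -16578.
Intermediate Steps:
N(G, x) = 95 (N(G, x) = -2 + 97 = 95)
(-715628/(-1333557) - 1297943/N(h(-23), 573)) - (-574 + 520)² = (-715628/(-1333557) - 1297943/95) - (-574 + 520)² = (-715628*(-1/1333557) - 1297943*1/95) - 1*(-54)² = (715628/1333557 - 1297943/95) - 1*2916 = -1730812988591/126687915 - 2916 = -2100234948731/126687915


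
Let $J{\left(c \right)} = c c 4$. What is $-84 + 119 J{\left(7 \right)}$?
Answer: $23240$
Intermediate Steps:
$J{\left(c \right)} = 4 c^{2}$ ($J{\left(c \right)} = c^{2} \cdot 4 = 4 c^{2}$)
$-84 + 119 J{\left(7 \right)} = -84 + 119 \cdot 4 \cdot 7^{2} = -84 + 119 \cdot 4 \cdot 49 = -84 + 119 \cdot 196 = -84 + 23324 = 23240$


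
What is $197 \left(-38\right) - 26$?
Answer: $-7512$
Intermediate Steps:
$197 \left(-38\right) - 26 = -7486 - 26 = -7512$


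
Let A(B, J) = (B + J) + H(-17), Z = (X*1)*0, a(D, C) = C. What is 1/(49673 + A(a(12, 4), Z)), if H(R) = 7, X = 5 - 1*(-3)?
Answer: 1/49684 ≈ 2.0127e-5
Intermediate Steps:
X = 8 (X = 5 + 3 = 8)
Z = 0 (Z = (8*1)*0 = 8*0 = 0)
A(B, J) = 7 + B + J (A(B, J) = (B + J) + 7 = 7 + B + J)
1/(49673 + A(a(12, 4), Z)) = 1/(49673 + (7 + 4 + 0)) = 1/(49673 + 11) = 1/49684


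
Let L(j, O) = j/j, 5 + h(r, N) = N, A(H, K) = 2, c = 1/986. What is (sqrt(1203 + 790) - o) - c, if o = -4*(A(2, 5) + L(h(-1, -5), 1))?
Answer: 11831/986 + sqrt(1993) ≈ 56.642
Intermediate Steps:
c = 1/986 ≈ 0.0010142
h(r, N) = -5 + N
L(j, O) = 1
o = -12 (o = -4*(2 + 1) = -4*3 = -12)
(sqrt(1203 + 790) - o) - c = (sqrt(1203 + 790) - 1*(-12)) - 1*1/986 = (sqrt(1993) + 12) - 1/986 = (12 + sqrt(1993)) - 1/986 = 11831/986 + sqrt(1993)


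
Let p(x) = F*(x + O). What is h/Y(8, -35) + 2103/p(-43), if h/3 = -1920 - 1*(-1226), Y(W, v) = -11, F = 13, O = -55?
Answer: 2629335/14014 ≈ 187.62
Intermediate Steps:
p(x) = -715 + 13*x (p(x) = 13*(x - 55) = 13*(-55 + x) = -715 + 13*x)
h = -2082 (h = 3*(-1920 - 1*(-1226)) = 3*(-1920 + 1226) = 3*(-694) = -2082)
h/Y(8, -35) + 2103/p(-43) = -2082/(-11) + 2103/(-715 + 13*(-43)) = -2082*(-1/11) + 2103/(-715 - 559) = 2082/11 + 2103/(-1274) = 2082/11 + 2103*(-1/1274) = 2082/11 - 2103/1274 = 2629335/14014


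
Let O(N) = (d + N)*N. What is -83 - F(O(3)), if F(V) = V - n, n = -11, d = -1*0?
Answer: -103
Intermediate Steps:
d = 0
O(N) = N**2 (O(N) = (0 + N)*N = N*N = N**2)
F(V) = 11 + V (F(V) = V - 1*(-11) = V + 11 = 11 + V)
-83 - F(O(3)) = -83 - (11 + 3**2) = -83 - (11 + 9) = -83 - 1*20 = -83 - 20 = -103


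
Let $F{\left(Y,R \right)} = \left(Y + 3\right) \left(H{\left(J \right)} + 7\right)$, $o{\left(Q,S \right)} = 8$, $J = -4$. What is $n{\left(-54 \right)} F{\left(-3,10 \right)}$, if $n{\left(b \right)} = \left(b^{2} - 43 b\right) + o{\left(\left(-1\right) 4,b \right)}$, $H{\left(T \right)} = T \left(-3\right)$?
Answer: $0$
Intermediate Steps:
$H{\left(T \right)} = - 3 T$
$n{\left(b \right)} = 8 + b^{2} - 43 b$ ($n{\left(b \right)} = \left(b^{2} - 43 b\right) + 8 = 8 + b^{2} - 43 b$)
$F{\left(Y,R \right)} = 57 + 19 Y$ ($F{\left(Y,R \right)} = \left(Y + 3\right) \left(\left(-3\right) \left(-4\right) + 7\right) = \left(3 + Y\right) \left(12 + 7\right) = \left(3 + Y\right) 19 = 57 + 19 Y$)
$n{\left(-54 \right)} F{\left(-3,10 \right)} = \left(8 + \left(-54\right)^{2} - -2322\right) \left(57 + 19 \left(-3\right)\right) = \left(8 + 2916 + 2322\right) \left(57 - 57\right) = 5246 \cdot 0 = 0$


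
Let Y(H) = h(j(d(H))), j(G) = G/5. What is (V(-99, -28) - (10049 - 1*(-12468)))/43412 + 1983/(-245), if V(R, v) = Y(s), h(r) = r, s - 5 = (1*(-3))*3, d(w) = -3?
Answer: -22900702/2658985 ≈ -8.6126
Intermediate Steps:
j(G) = G/5 (j(G) = G*(⅕) = G/5)
s = -4 (s = 5 + (1*(-3))*3 = 5 - 3*3 = 5 - 9 = -4)
Y(H) = -⅗ (Y(H) = (⅕)*(-3) = -⅗)
V(R, v) = -⅗
(V(-99, -28) - (10049 - 1*(-12468)))/43412 + 1983/(-245) = (-⅗ - (10049 - 1*(-12468)))/43412 + 1983/(-245) = (-⅗ - (10049 + 12468))*(1/43412) + 1983*(-1/245) = (-⅗ - 1*22517)*(1/43412) - 1983/245 = (-⅗ - 22517)*(1/43412) - 1983/245 = -112588/5*1/43412 - 1983/245 = -28147/54265 - 1983/245 = -22900702/2658985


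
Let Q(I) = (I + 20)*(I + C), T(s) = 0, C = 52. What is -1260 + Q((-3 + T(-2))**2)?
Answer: 509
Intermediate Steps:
Q(I) = (20 + I)*(52 + I) (Q(I) = (I + 20)*(I + 52) = (20 + I)*(52 + I))
-1260 + Q((-3 + T(-2))**2) = -1260 + (1040 + ((-3 + 0)**2)**2 + 72*(-3 + 0)**2) = -1260 + (1040 + ((-3)**2)**2 + 72*(-3)**2) = -1260 + (1040 + 9**2 + 72*9) = -1260 + (1040 + 81 + 648) = -1260 + 1769 = 509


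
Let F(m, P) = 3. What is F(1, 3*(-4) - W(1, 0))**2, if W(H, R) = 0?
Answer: 9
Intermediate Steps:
F(1, 3*(-4) - W(1, 0))**2 = 3**2 = 9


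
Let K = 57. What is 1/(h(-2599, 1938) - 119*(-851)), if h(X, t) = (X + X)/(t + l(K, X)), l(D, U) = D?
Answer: 1995/202026457 ≈ 9.8749e-6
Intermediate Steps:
h(X, t) = 2*X/(57 + t) (h(X, t) = (X + X)/(t + 57) = (2*X)/(57 + t) = 2*X/(57 + t))
1/(h(-2599, 1938) - 119*(-851)) = 1/(2*(-2599)/(57 + 1938) - 119*(-851)) = 1/(2*(-2599)/1995 + 101269) = 1/(2*(-2599)*(1/1995) + 101269) = 1/(-5198/1995 + 101269) = 1/(202026457/1995) = 1995/202026457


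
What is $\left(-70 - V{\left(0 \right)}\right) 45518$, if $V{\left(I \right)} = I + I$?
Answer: $-3186260$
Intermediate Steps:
$V{\left(I \right)} = 2 I$
$\left(-70 - V{\left(0 \right)}\right) 45518 = \left(-70 - 2 \cdot 0\right) 45518 = \left(-70 - 0\right) 45518 = \left(-70 + 0\right) 45518 = \left(-70\right) 45518 = -3186260$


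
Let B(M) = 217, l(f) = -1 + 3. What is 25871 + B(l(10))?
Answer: 26088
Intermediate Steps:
l(f) = 2
25871 + B(l(10)) = 25871 + 217 = 26088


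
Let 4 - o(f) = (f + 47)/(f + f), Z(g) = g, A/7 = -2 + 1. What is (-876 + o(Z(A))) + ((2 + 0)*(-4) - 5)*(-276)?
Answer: 19032/7 ≈ 2718.9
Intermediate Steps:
A = -7 (A = 7*(-2 + 1) = 7*(-1) = -7)
o(f) = 4 - (47 + f)/(2*f) (o(f) = 4 - (f + 47)/(f + f) = 4 - (47 + f)/(2*f))
(-876 + o(Z(A))) + ((2 + 0)*(-4) - 5)*(-276) = (-876 + (½)*(-47 + 7*(-7))/(-7)) + ((2 + 0)*(-4) - 5)*(-276) = (-876 + (½)*(-⅐)*(-47 - 49)) + (2*(-4) - 5)*(-276) = (-876 + (½)*(-⅐)*(-96)) + (-8 - 5)*(-276) = (-876 + 48/7) - 13*(-276) = -6084/7 + 3588 = 19032/7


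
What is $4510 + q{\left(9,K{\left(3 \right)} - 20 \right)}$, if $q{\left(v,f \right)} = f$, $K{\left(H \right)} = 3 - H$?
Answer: $4490$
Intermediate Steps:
$4510 + q{\left(9,K{\left(3 \right)} - 20 \right)} = 4510 + \left(\left(3 - 3\right) - 20\right) = 4510 + \left(0 - 20\right) = 4510 - 20 = 4490$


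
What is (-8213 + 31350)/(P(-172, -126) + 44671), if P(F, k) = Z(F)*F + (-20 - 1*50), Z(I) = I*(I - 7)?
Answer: -23137/5250935 ≈ -0.0044063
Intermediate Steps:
Z(I) = I*(-7 + I)
P(F, k) = -70 + F²*(-7 + F) (P(F, k) = (F*(-7 + F))*F + (-20 - 1*50) = F²*(-7 + F) + (-20 - 50) = F²*(-7 + F) - 70 = -70 + F²*(-7 + F))
(-8213 + 31350)/(P(-172, -126) + 44671) = (-8213 + 31350)/((-70 + (-172)²*(-7 - 172)) + 44671) = 23137/((-70 + 29584*(-179)) + 44671) = 23137/((-70 - 5295536) + 44671) = 23137/(-5295606 + 44671) = 23137/(-5250935) = 23137*(-1/5250935) = -23137/5250935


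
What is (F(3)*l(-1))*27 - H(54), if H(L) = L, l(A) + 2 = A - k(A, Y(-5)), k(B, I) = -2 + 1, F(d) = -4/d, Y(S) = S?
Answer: 18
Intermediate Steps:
k(B, I) = -1
l(A) = -1 + A (l(A) = -2 + (A - 1*(-1)) = -2 + (A + 1) = -2 + (1 + A) = -1 + A)
(F(3)*l(-1))*27 - H(54) = ((-4/3)*(-1 - 1))*27 - 1*54 = (-4*⅓*(-2))*27 - 54 = -4/3*(-2)*27 - 54 = (8/3)*27 - 54 = 72 - 54 = 18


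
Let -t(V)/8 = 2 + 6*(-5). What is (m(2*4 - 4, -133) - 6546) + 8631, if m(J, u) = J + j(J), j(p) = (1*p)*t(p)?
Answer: 2985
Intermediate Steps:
t(V) = 224 (t(V) = -8*(2 + 6*(-5)) = -8*(2 - 30) = -8*(-28) = 224)
j(p) = 224*p (j(p) = (1*p)*224 = p*224 = 224*p)
m(J, u) = 225*J (m(J, u) = J + 224*J = 225*J)
(m(2*4 - 4, -133) - 6546) + 8631 = (225*(2*4 - 4) - 6546) + 8631 = (225*(8 - 4) - 6546) + 8631 = (225*4 - 6546) + 8631 = (900 - 6546) + 8631 = -5646 + 8631 = 2985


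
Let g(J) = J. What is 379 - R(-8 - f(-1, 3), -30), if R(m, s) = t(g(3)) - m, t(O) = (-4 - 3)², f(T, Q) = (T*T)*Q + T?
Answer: 320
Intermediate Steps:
f(T, Q) = T + Q*T² (f(T, Q) = T²*Q + T = Q*T² + T = T + Q*T²)
t(O) = 49 (t(O) = (-7)² = 49)
R(m, s) = 49 - m
379 - R(-8 - f(-1, 3), -30) = 379 - (49 - (-8 - (-1)*(1 + 3*(-1)))) = 379 - (49 - (-8 - (-1)*(1 - 3))) = 379 - (49 - (-8 - (-1)*(-2))) = 379 - (49 - (-8 - 1*2)) = 379 - (49 - (-8 - 2)) = 379 - (49 - 1*(-10)) = 379 - (49 + 10) = 379 - 1*59 = 379 - 59 = 320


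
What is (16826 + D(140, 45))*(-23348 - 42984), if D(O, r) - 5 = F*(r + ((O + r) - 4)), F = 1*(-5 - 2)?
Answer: -1011496668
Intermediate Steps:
F = -7 (F = 1*(-7) = -7)
D(O, r) = 33 - 14*r - 7*O (D(O, r) = 5 - 7*(r + ((O + r) - 4)) = 5 - 7*(r + (-4 + O + r)) = 5 - 7*(-4 + O + 2*r) = 5 + (28 - 14*r - 7*O) = 33 - 14*r - 7*O)
(16826 + D(140, 45))*(-23348 - 42984) = (16826 + (33 - 14*45 - 7*140))*(-23348 - 42984) = (16826 + (33 - 630 - 980))*(-66332) = (16826 - 1577)*(-66332) = 15249*(-66332) = -1011496668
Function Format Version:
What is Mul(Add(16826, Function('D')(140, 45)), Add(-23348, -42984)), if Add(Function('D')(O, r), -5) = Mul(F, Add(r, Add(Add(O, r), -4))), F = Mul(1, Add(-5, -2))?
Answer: -1011496668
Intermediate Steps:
F = -7 (F = Mul(1, -7) = -7)
Function('D')(O, r) = Add(33, Mul(-14, r), Mul(-7, O)) (Function('D')(O, r) = Add(5, Mul(-7, Add(r, Add(Add(O, r), -4)))) = Add(5, Mul(-7, Add(r, Add(-4, O, r)))) = Add(5, Mul(-7, Add(-4, O, Mul(2, r)))) = Add(5, Add(28, Mul(-14, r), Mul(-7, O))) = Add(33, Mul(-14, r), Mul(-7, O)))
Mul(Add(16826, Function('D')(140, 45)), Add(-23348, -42984)) = Mul(Add(16826, Add(33, Mul(-14, 45), Mul(-7, 140))), Add(-23348, -42984)) = Mul(Add(16826, Add(33, -630, -980)), -66332) = Mul(Add(16826, -1577), -66332) = Mul(15249, -66332) = -1011496668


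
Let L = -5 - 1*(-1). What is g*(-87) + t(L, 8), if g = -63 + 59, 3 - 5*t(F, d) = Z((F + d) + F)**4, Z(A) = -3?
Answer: 1662/5 ≈ 332.40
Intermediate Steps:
L = -4 (L = -5 + 1 = -4)
t(F, d) = -78/5 (t(F, d) = 3/5 - 1/5*(-3)**4 = 3/5 - 1/5*81 = 3/5 - 81/5 = -78/5)
g = -4
g*(-87) + t(L, 8) = -4*(-87) - 78/5 = 348 - 78/5 = 1662/5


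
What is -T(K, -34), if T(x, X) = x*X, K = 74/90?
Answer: 1258/45 ≈ 27.956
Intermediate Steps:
K = 37/45 (K = 74*(1/90) = 37/45 ≈ 0.82222)
T(x, X) = X*x
-T(K, -34) = -(-34)*37/45 = -1*(-1258/45) = 1258/45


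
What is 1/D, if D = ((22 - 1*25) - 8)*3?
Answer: -1/33 ≈ -0.030303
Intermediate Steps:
D = -33 (D = ((22 - 25) - 8)*3 = (-3 - 8)*3 = -11*3 = -33)
1/D = 1/(-33) = -1/33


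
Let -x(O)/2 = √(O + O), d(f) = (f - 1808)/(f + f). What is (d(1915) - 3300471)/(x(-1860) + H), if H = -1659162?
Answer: 3495523558762721/1757215845630820 - 12640803823*I*√930/2635823768446230 ≈ 1.9892 - 0.00014625*I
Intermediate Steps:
d(f) = (-1808 + f)/(2*f) (d(f) = (-1808 + f)/((2*f)) = (-1808 + f)*(1/(2*f)) = (-1808 + f)/(2*f))
x(O) = -2*√2*√O (x(O) = -2*√(O + O) = -2*√2*√O)
(d(1915) - 3300471)/(x(-1860) + H) = ((½)*(-1808 + 1915)/1915 - 3300471)/(-2*√2*√(-1860) - 1659162) = ((½)*(1/1915)*107 - 3300471)/(-2*√2*2*I*√465 - 1659162) = (107/3830 - 3300471)/(-4*I*√930 - 1659162) = -12640803823/(3830*(-1659162 - 4*I*√930))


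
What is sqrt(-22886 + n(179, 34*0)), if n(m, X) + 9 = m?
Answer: 6*I*sqrt(631) ≈ 150.72*I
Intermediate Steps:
n(m, X) = -9 + m
sqrt(-22886 + n(179, 34*0)) = sqrt(-22886 + (-9 + 179)) = sqrt(-22886 + 170) = sqrt(-22716) = 6*I*sqrt(631)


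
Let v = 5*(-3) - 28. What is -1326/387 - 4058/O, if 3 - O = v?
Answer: -271907/2967 ≈ -91.644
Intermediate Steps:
v = -43 (v = -15 - 28 = -43)
O = 46 (O = 3 - 1*(-43) = 3 + 43 = 46)
-1326/387 - 4058/O = -1326/387 - 4058/46 = -1326*1/387 - 4058*1/46 = -442/129 - 2029/23 = -271907/2967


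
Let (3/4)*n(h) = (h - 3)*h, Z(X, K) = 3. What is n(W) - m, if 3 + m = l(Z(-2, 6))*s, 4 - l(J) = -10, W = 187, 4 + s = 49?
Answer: 135751/3 ≈ 45250.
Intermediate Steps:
s = 45 (s = -4 + 49 = 45)
l(J) = 14 (l(J) = 4 - 1*(-10) = 4 + 10 = 14)
m = 627 (m = -3 + 14*45 = -3 + 630 = 627)
n(h) = 4*h*(-3 + h)/3 (n(h) = 4*((h - 3)*h)/3 = 4*((-3 + h)*h)/3 = 4*(h*(-3 + h))/3 = 4*h*(-3 + h)/3)
n(W) - m = (4/3)*187*(-3 + 187) - 1*627 = (4/3)*187*184 - 627 = 137632/3 - 627 = 135751/3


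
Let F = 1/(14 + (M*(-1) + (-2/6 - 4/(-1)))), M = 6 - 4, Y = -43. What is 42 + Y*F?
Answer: 1845/47 ≈ 39.255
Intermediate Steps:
M = 2
F = 3/47 (F = 1/(14 + (2*(-1) + (-2/6 - 4/(-1)))) = 1/(14 + (-2 + (-2*1/6 - 4*(-1)))) = 1/(14 + (-2 + (-1/3 + 4))) = 1/(14 + (-2 + 11/3)) = 1/(14 + 5/3) = 1/(47/3) = 3/47 ≈ 0.063830)
42 + Y*F = 42 - 43*3/47 = 42 - 129/47 = 1845/47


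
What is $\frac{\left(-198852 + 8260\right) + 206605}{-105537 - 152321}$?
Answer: $- \frac{16013}{257858} \approx -0.0621$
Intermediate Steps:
$\frac{\left(-198852 + 8260\right) + 206605}{-105537 - 152321} = \frac{-190592 + 206605}{-257858} = 16013 \left(- \frac{1}{257858}\right) = - \frac{16013}{257858}$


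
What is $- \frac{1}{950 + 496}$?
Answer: $- \frac{1}{1446} \approx -0.00069156$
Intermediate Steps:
$- \frac{1}{950 + 496} = - \frac{1}{1446}$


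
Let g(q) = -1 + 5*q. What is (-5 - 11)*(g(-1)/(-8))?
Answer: -12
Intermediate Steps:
(-5 - 11)*(g(-1)/(-8)) = (-5 - 11)*((-1 + 5*(-1))/(-8)) = -16*(-1 - 5)*(-1)/8 = -(-96)*(-1)/8 = -16*¾ = -12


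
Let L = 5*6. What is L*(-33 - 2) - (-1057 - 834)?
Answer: 841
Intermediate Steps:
L = 30
L*(-33 - 2) - (-1057 - 834) = 30*(-33 - 2) - (-1057 - 834) = 30*(-35) - 1*(-1891) = -1050 + 1891 = 841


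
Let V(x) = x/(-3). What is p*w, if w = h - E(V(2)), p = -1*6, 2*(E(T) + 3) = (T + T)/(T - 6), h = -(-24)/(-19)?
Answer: -933/95 ≈ -9.8210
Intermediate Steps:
V(x) = -x/3 (V(x) = x*(-1/3) = -x/3)
h = -24/19 (h = -(-24)*(-1)/19 = -4*6/19 = -24/19 ≈ -1.2632)
E(T) = -3 + T/(-6 + T) (E(T) = -3 + ((T + T)/(T - 6))/2 = -3 + ((2*T)/(-6 + T))/2 = -3 + (2*T/(-6 + T))/2 = -3 + T/(-6 + T))
p = -6
w = 311/190 (w = -24/19 - 2*(9 - (-1)*2/3)/(-6 - 1/3*2) = -24/19 - 2*(9 - 1*(-2/3))/(-6 - 2/3) = -24/19 - 2*(9 + 2/3)/(-20/3) = -24/19 - 2*(-3)*29/(20*3) = -24/19 - 1*(-29/10) = -24/19 + 29/10 = 311/190 ≈ 1.6368)
p*w = -6*311/190 = -933/95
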